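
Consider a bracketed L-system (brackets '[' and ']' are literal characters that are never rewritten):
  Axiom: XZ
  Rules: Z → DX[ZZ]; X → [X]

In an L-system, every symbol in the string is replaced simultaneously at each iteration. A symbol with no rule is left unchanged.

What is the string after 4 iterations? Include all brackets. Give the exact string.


Step 0: XZ
Step 1: [X]DX[ZZ]
Step 2: [[X]]D[X][DX[ZZ]DX[ZZ]]
Step 3: [[[X]]]D[[X]][D[X][DX[ZZ]DX[ZZ]]D[X][DX[ZZ]DX[ZZ]]]
Step 4: [[[[X]]]]D[[[X]]][D[[X]][D[X][DX[ZZ]DX[ZZ]]D[X][DX[ZZ]DX[ZZ]]]D[[X]][D[X][DX[ZZ]DX[ZZ]]D[X][DX[ZZ]DX[ZZ]]]]

Answer: [[[[X]]]]D[[[X]]][D[[X]][D[X][DX[ZZ]DX[ZZ]]D[X][DX[ZZ]DX[ZZ]]]D[[X]][D[X][DX[ZZ]DX[ZZ]]D[X][DX[ZZ]DX[ZZ]]]]


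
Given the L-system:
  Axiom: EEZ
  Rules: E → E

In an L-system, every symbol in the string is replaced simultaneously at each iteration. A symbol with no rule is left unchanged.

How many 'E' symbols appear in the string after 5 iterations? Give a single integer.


Answer: 2

Derivation:
Step 0: EEZ  (2 'E')
Step 1: EEZ  (2 'E')
Step 2: EEZ  (2 'E')
Step 3: EEZ  (2 'E')
Step 4: EEZ  (2 'E')
Step 5: EEZ  (2 'E')


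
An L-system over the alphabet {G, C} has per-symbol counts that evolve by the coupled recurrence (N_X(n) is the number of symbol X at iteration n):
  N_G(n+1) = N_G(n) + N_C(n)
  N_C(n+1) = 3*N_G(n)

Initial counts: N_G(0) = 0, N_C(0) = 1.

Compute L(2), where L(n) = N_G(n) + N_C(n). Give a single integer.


Answer: 4

Derivation:
Step 0: N_G=0, N_C=1, L=1
Step 1: N_G=1, N_C=0, L=1
Step 2: N_G=1, N_C=3, L=4


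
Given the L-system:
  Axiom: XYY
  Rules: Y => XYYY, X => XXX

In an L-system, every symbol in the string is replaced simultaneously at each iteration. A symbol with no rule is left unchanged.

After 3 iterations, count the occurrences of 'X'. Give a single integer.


Answer: 81

Derivation:
Step 0: XYY  (1 'X')
Step 1: XXXXYYYXYYY  (5 'X')
Step 2: XXXXXXXXXXXXXYYYXYYYXYYYXXXXYYYXYYYXYYY  (21 'X')
Step 3: XXXXXXXXXXXXXXXXXXXXXXXXXXXXXXXXXXXXXXXXYYYXYYYXYYYXXXXYYYXYYYXYYYXXXXYYYXYYYXYYYXXXXXXXXXXXXXYYYXYYYXYYYXXXXYYYXYYYXYYYXXXXYYYXYYYXYYY  (81 'X')


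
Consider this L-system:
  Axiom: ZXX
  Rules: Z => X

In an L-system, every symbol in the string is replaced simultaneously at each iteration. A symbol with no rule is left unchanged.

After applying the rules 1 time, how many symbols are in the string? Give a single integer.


Answer: 3

Derivation:
Step 0: length = 3
Step 1: length = 3


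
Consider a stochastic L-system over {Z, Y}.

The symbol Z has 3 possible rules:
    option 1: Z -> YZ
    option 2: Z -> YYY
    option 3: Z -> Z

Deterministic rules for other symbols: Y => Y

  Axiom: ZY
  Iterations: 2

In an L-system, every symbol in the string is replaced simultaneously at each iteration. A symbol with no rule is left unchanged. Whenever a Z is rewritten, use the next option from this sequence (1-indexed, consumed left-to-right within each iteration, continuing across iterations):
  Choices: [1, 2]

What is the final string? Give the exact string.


Answer: YYYYY

Derivation:
Step 0: ZY
Step 1: YZY  (used choices [1])
Step 2: YYYYY  (used choices [2])


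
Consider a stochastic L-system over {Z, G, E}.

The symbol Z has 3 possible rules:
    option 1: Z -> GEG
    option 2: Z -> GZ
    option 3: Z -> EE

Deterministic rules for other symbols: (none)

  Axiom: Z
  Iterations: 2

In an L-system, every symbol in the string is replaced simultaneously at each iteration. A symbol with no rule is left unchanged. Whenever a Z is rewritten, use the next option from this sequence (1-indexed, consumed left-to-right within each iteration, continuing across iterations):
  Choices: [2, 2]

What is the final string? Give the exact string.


Step 0: Z
Step 1: GZ  (used choices [2])
Step 2: GGZ  (used choices [2])

Answer: GGZ


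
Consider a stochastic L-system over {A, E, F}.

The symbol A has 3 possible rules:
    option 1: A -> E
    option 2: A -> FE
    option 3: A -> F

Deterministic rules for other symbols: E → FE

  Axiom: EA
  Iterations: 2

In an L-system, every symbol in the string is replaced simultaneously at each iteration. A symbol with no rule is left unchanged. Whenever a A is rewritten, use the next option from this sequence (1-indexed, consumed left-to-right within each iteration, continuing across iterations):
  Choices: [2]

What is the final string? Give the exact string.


Answer: FFEFFE

Derivation:
Step 0: EA
Step 1: FEFE  (used choices [2])
Step 2: FFEFFE  (used choices [])


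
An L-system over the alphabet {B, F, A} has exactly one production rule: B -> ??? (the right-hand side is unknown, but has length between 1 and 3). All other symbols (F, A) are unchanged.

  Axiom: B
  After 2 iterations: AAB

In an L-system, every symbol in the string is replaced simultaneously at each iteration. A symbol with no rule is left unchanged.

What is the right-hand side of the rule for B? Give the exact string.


Trying B -> AB:
  Step 0: B
  Step 1: AB
  Step 2: AAB
Matches the given result.

Answer: AB


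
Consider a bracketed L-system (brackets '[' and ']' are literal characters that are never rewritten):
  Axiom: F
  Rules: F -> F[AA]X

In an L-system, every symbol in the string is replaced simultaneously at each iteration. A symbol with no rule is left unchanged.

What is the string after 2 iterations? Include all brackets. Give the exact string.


Step 0: F
Step 1: F[AA]X
Step 2: F[AA]X[AA]X

Answer: F[AA]X[AA]X


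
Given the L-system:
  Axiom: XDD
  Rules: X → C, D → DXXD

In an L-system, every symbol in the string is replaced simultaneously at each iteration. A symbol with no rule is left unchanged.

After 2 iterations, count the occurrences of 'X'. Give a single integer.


Step 0: XDD  (1 'X')
Step 1: CDXXDDXXD  (4 'X')
Step 2: CDXXDCCDXXDDXXDCCDXXD  (8 'X')

Answer: 8


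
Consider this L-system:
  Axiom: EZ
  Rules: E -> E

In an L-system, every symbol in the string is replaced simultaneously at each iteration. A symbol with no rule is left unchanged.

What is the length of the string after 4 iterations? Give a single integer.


Step 0: length = 2
Step 1: length = 2
Step 2: length = 2
Step 3: length = 2
Step 4: length = 2

Answer: 2


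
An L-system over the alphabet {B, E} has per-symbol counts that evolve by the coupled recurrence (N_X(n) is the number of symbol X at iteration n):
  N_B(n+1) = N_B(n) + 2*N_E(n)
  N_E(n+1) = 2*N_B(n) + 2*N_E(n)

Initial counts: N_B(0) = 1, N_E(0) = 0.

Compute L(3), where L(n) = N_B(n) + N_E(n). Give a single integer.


Answer: 39

Derivation:
Step 0: N_B=1, N_E=0, L=1
Step 1: N_B=1, N_E=2, L=3
Step 2: N_B=5, N_E=6, L=11
Step 3: N_B=17, N_E=22, L=39


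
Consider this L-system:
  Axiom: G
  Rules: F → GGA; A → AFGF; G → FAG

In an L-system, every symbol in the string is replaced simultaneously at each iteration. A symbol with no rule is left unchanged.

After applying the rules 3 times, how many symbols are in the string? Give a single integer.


Answer: 33

Derivation:
Step 0: length = 1
Step 1: length = 3
Step 2: length = 10
Step 3: length = 33


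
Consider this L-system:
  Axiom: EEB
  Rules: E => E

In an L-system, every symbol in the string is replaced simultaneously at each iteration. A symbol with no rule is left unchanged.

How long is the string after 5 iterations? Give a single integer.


Answer: 3

Derivation:
Step 0: length = 3
Step 1: length = 3
Step 2: length = 3
Step 3: length = 3
Step 4: length = 3
Step 5: length = 3


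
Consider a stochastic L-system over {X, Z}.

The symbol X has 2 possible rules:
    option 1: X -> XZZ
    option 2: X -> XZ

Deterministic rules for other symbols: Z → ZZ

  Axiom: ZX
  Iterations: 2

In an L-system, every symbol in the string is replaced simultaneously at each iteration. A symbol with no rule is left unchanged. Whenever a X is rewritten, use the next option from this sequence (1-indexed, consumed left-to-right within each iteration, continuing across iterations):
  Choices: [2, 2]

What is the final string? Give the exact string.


Step 0: ZX
Step 1: ZZXZ  (used choices [2])
Step 2: ZZZZXZZZ  (used choices [2])

Answer: ZZZZXZZZ


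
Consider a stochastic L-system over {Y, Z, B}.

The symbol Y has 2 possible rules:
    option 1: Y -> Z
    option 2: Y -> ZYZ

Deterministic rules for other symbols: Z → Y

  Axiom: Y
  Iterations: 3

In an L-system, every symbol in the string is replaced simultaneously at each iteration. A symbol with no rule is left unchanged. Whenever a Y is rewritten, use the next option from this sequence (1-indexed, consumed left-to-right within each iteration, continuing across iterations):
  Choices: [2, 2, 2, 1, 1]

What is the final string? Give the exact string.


Step 0: Y
Step 1: ZYZ  (used choices [2])
Step 2: YZYZY  (used choices [2])
Step 3: ZYZYZYZ  (used choices [2, 1, 1])

Answer: ZYZYZYZ


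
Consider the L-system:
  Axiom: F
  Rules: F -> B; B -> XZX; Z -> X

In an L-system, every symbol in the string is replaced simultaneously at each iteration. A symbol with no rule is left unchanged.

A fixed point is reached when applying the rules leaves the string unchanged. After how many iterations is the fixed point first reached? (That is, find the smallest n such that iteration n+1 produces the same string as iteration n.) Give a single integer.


Answer: 3

Derivation:
Step 0: F
Step 1: B
Step 2: XZX
Step 3: XXX
Step 4: XXX  (unchanged — fixed point at step 3)


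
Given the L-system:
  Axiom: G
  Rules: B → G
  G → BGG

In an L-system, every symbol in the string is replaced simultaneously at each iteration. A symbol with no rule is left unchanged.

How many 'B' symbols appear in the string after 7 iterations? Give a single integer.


Step 0: G  (0 'B')
Step 1: BGG  (1 'B')
Step 2: GBGGBGG  (2 'B')
Step 3: BGGGBGGBGGGBGGBGG  (5 'B')
Step 4: GBGGBGGBGGGBGGBGGGBGGBGGBGGGBGGBGGGBGGBGG  (12 'B')
Step 5: BGGGBGGBGGGBGGBGGGBGGBGGBGGGBGGBGGGBGGBGGBGGGBGGBGGGBGGBGGGBGGBGGBGGGBGGBGGGBGGBGGBGGGBGGBGGGBGGBGG  (29 'B')
Step 6: GBGGBGGBGGGBGGBGGGBGGBGGBGGGBGGBGGGBGGBGGBGGGBGGBGGGBGGBGGGBGGBGGBGGGBGGBGGGBGGBGGBGGGBGGBGGGBGGBGGGBGGBGGBGGGBGGBGGGBGGBGGBGGGBGGBGGGBGGBGGBGGGBGGBGGGBGGBGGGBGGBGGBGGGBGGBGGGBGGBGGBGGGBGGBGGGBGGBGGGBGGBGGBGGGBGGBGGGBGGBGGBGGGBGGBGGGBGGBGG  (70 'B')
Step 7: BGGGBGGBGGGBGGBGGGBGGBGGBGGGBGGBGGGBGGBGGBGGGBGGBGGGBGGBGGGBGGBGGBGGGBGGBGGGBGGBGGBGGGBGGBGGGBGGBGGGBGGBGGBGGGBGGBGGGBGGBGGBGGGBGGBGGGBGGBGGBGGGBGGBGGGBGGBGGGBGGBGGBGGGBGGBGGGBGGBGGBGGGBGGBGGGBGGBGGGBGGBGGBGGGBGGBGGGBGGBGGBGGGBGGBGGGBGGBGGBGGGBGGBGGGBGGBGGGBGGBGGBGGGBGGBGGGBGGBGGBGGGBGGBGGGBGGBGGGBGGBGGBGGGBGGBGGGBGGBGGBGGGBGGBGGGBGGBGGGBGGBGGBGGGBGGBGGGBGGBGGBGGGBGGBGGGBGGBGGBGGGBGGBGGGBGGBGGGBGGBGGBGGGBGGBGGGBGGBGGBGGGBGGBGGGBGGBGGGBGGBGGBGGGBGGBGGGBGGBGGBGGGBGGBGGGBGGBGGBGGGBGGBGGGBGGBGGGBGGBGGBGGGBGGBGGGBGGBGGBGGGBGGBGGGBGGBGGGBGGBGGBGGGBGGBGGGBGGBGGBGGGBGGBGGGBGGBGG  (169 'B')

Answer: 169


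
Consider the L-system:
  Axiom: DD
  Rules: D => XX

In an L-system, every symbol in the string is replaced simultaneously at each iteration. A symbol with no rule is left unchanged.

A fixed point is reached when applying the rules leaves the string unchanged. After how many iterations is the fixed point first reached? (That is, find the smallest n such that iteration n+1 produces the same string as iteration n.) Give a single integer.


Answer: 1

Derivation:
Step 0: DD
Step 1: XXXX
Step 2: XXXX  (unchanged — fixed point at step 1)


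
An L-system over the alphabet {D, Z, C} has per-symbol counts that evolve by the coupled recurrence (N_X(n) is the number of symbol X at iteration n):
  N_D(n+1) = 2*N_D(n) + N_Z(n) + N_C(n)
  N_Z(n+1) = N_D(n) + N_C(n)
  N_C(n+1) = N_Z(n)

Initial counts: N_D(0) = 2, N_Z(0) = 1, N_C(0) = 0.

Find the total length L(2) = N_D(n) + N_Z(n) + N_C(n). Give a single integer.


Answer: 21

Derivation:
Step 0: N_D=2, N_Z=1, N_C=0, L=3
Step 1: N_D=5, N_Z=2, N_C=1, L=8
Step 2: N_D=13, N_Z=6, N_C=2, L=21


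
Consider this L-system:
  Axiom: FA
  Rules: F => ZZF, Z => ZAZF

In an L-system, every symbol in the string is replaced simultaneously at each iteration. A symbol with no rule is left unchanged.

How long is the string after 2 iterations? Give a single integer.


Step 0: length = 2
Step 1: length = 4
Step 2: length = 12

Answer: 12


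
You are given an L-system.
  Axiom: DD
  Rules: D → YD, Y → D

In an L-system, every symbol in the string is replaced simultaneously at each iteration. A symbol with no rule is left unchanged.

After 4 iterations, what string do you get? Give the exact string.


Step 0: DD
Step 1: YDYD
Step 2: DYDDYD
Step 3: YDDYDYDDYD
Step 4: DYDYDDYDDYDYDDYD

Answer: DYDYDDYDDYDYDDYD


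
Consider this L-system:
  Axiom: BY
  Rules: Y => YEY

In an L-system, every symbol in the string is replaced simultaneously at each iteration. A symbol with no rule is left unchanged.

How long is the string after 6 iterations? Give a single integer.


Answer: 128

Derivation:
Step 0: length = 2
Step 1: length = 4
Step 2: length = 8
Step 3: length = 16
Step 4: length = 32
Step 5: length = 64
Step 6: length = 128


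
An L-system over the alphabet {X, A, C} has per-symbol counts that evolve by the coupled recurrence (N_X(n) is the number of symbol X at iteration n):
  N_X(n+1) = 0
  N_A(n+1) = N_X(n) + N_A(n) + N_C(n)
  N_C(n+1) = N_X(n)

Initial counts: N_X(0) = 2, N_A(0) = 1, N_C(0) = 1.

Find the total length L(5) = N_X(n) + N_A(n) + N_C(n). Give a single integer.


Answer: 6

Derivation:
Step 0: N_X=2, N_A=1, N_C=1, L=4
Step 1: N_X=0, N_A=4, N_C=2, L=6
Step 2: N_X=0, N_A=6, N_C=0, L=6
Step 3: N_X=0, N_A=6, N_C=0, L=6
Step 4: N_X=0, N_A=6, N_C=0, L=6
Step 5: N_X=0, N_A=6, N_C=0, L=6


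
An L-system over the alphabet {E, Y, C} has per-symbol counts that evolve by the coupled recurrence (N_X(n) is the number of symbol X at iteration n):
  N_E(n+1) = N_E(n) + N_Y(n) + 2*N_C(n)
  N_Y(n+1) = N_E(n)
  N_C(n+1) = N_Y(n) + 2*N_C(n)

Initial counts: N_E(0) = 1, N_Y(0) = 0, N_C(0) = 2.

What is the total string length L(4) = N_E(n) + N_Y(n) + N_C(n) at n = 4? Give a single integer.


Step 0: N_E=1, N_Y=0, N_C=2, L=3
Step 1: N_E=5, N_Y=1, N_C=4, L=10
Step 2: N_E=14, N_Y=5, N_C=9, L=28
Step 3: N_E=37, N_Y=14, N_C=23, L=74
Step 4: N_E=97, N_Y=37, N_C=60, L=194

Answer: 194


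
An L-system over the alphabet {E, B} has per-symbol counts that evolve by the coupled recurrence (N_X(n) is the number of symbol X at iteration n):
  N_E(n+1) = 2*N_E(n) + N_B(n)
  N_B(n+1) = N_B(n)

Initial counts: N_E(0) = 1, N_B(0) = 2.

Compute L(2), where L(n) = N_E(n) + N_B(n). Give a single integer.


Step 0: N_E=1, N_B=2, L=3
Step 1: N_E=4, N_B=2, L=6
Step 2: N_E=10, N_B=2, L=12

Answer: 12


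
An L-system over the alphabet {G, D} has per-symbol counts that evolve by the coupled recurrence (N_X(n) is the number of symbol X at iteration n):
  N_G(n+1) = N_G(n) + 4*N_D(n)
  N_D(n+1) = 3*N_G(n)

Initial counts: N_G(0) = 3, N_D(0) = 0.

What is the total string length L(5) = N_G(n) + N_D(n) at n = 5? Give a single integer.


Answer: 3072

Derivation:
Step 0: N_G=3, N_D=0, L=3
Step 1: N_G=3, N_D=9, L=12
Step 2: N_G=39, N_D=9, L=48
Step 3: N_G=75, N_D=117, L=192
Step 4: N_G=543, N_D=225, L=768
Step 5: N_G=1443, N_D=1629, L=3072


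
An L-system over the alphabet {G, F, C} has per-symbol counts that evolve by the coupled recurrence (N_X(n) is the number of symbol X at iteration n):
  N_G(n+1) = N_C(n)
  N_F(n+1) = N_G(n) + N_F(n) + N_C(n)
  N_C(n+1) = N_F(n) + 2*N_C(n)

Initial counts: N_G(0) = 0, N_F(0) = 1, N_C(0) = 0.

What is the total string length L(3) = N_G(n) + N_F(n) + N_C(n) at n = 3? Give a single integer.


Step 0: N_G=0, N_F=1, N_C=0, L=1
Step 1: N_G=0, N_F=1, N_C=1, L=2
Step 2: N_G=1, N_F=2, N_C=3, L=6
Step 3: N_G=3, N_F=6, N_C=8, L=17

Answer: 17


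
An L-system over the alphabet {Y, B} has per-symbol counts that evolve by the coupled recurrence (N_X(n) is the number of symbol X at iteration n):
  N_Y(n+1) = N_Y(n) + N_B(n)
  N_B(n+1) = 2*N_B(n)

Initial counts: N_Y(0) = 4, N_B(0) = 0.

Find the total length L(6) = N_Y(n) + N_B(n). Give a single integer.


Answer: 4

Derivation:
Step 0: N_Y=4, N_B=0, L=4
Step 1: N_Y=4, N_B=0, L=4
Step 2: N_Y=4, N_B=0, L=4
Step 3: N_Y=4, N_B=0, L=4
Step 4: N_Y=4, N_B=0, L=4
Step 5: N_Y=4, N_B=0, L=4
Step 6: N_Y=4, N_B=0, L=4


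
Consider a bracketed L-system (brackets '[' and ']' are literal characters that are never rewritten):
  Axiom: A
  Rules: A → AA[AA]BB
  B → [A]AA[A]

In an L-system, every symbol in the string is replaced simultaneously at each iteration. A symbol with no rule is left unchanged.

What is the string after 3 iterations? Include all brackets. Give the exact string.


Step 0: A
Step 1: AA[AA]BB
Step 2: AA[AA]BBAA[AA]BB[AA[AA]BBAA[AA]BB][A]AA[A][A]AA[A]
Step 3: AA[AA]BBAA[AA]BB[AA[AA]BBAA[AA]BB][A]AA[A][A]AA[A]AA[AA]BBAA[AA]BB[AA[AA]BBAA[AA]BB][A]AA[A][A]AA[A][AA[AA]BBAA[AA]BB[AA[AA]BBAA[AA]BB][A]AA[A][A]AA[A]AA[AA]BBAA[AA]BB[AA[AA]BBAA[AA]BB][A]AA[A][A]AA[A]][AA[AA]BB]AA[AA]BBAA[AA]BB[AA[AA]BB][AA[AA]BB]AA[AA]BBAA[AA]BB[AA[AA]BB]

Answer: AA[AA]BBAA[AA]BB[AA[AA]BBAA[AA]BB][A]AA[A][A]AA[A]AA[AA]BBAA[AA]BB[AA[AA]BBAA[AA]BB][A]AA[A][A]AA[A][AA[AA]BBAA[AA]BB[AA[AA]BBAA[AA]BB][A]AA[A][A]AA[A]AA[AA]BBAA[AA]BB[AA[AA]BBAA[AA]BB][A]AA[A][A]AA[A]][AA[AA]BB]AA[AA]BBAA[AA]BB[AA[AA]BB][AA[AA]BB]AA[AA]BBAA[AA]BB[AA[AA]BB]


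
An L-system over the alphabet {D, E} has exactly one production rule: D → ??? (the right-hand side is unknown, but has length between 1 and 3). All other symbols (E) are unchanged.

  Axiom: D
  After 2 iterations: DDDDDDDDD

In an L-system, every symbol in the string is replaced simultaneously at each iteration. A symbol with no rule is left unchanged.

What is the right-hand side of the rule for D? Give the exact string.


Answer: DDD

Derivation:
Trying D → DDD:
  Step 0: D
  Step 1: DDD
  Step 2: DDDDDDDDD
Matches the given result.


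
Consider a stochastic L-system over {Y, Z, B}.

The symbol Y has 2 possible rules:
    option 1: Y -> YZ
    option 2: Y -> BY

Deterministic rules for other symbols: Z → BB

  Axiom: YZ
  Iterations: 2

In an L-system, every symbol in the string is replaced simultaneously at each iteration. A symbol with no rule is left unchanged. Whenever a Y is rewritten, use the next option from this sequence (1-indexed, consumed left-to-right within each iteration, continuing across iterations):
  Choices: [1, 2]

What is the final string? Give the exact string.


Step 0: YZ
Step 1: YZBB  (used choices [1])
Step 2: BYBBBB  (used choices [2])

Answer: BYBBBB


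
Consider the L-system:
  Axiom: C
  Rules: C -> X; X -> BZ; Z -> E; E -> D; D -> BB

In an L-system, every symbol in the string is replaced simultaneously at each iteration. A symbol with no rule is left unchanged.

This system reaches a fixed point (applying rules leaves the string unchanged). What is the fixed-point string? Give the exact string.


Answer: BBB

Derivation:
Step 0: C
Step 1: X
Step 2: BZ
Step 3: BE
Step 4: BD
Step 5: BBB
Step 6: BBB  (unchanged — fixed point at step 5)


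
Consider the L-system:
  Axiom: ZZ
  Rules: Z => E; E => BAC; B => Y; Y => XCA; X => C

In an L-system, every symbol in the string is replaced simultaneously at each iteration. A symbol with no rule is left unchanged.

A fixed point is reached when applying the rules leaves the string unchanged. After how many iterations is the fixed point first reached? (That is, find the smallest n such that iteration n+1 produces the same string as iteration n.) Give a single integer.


Answer: 5

Derivation:
Step 0: ZZ
Step 1: EE
Step 2: BACBAC
Step 3: YACYAC
Step 4: XCAACXCAAC
Step 5: CCAACCCAAC
Step 6: CCAACCCAAC  (unchanged — fixed point at step 5)


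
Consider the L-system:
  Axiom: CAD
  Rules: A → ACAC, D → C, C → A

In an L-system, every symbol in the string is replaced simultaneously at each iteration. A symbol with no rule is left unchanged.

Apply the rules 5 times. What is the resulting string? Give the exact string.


Step 0: CAD
Step 1: AACACC
Step 2: ACACACACAACACAA
Step 3: ACACAACACAACACAACACAACACACACAACACAACACACAC
Step 4: ACACAACACAACACACACAACACAACACACACAACACAACACACACAACACAACACACACAACACAACACAACACAACACACACAACACAACACACACAACACAACACAACACA
Step 5: ACACAACACAACACACACAACACAACACACACAACACAACACAACACAACACACACAACACAACACACACAACACAACACAACACAACACACACAACACAACACACACAACACAACACAACACAACACACACAACACAACACACACAACACAACACAACACAACACACACAACACAACACACACAACACAACACACACAACACAACACACACAACACAACACAACACAACACACACAACACAACACACACAACACAACACAACACAACACACACAACACAACACACACAACACAACACACACAACACAACAC

Answer: ACACAACACAACACACACAACACAACACACACAACACAACACAACACAACACACACAACACAACACACACAACACAACACAACACAACACACACAACACAACACACACAACACAACACAACACAACACACACAACACAACACACACAACACAACACAACACAACACACACAACACAACACACACAACACAACACACACAACACAACACACACAACACAACACAACACAACACACACAACACAACACACACAACACAACACAACACAACACACACAACACAACACACACAACACAACACACACAACACAACAC


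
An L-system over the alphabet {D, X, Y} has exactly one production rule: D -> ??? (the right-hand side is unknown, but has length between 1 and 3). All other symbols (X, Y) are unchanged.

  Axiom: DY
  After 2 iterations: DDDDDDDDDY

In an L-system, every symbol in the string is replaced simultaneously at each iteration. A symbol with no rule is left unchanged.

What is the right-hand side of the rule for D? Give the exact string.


Answer: DDD

Derivation:
Trying D -> DDD:
  Step 0: DY
  Step 1: DDDY
  Step 2: DDDDDDDDDY
Matches the given result.


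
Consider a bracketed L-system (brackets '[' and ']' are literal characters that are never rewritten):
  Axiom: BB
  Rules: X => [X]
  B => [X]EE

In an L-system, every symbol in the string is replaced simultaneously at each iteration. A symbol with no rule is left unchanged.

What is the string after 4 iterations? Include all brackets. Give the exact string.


Step 0: BB
Step 1: [X]EE[X]EE
Step 2: [[X]]EE[[X]]EE
Step 3: [[[X]]]EE[[[X]]]EE
Step 4: [[[[X]]]]EE[[[[X]]]]EE

Answer: [[[[X]]]]EE[[[[X]]]]EE


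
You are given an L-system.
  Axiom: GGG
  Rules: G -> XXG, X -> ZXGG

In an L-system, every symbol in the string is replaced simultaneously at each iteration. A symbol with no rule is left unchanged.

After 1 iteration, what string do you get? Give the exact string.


Step 0: GGG
Step 1: XXGXXGXXG

Answer: XXGXXGXXG


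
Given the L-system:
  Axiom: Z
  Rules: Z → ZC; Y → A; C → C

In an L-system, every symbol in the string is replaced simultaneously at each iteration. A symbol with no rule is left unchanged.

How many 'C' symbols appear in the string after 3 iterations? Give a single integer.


Step 0: Z  (0 'C')
Step 1: ZC  (1 'C')
Step 2: ZCC  (2 'C')
Step 3: ZCCC  (3 'C')

Answer: 3


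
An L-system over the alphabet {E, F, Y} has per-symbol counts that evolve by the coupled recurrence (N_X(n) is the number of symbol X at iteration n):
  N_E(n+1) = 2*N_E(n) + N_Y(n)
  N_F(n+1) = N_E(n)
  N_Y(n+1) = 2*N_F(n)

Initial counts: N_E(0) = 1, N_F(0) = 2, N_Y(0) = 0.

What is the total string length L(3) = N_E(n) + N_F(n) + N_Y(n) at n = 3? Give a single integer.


Step 0: N_E=1, N_F=2, N_Y=0, L=3
Step 1: N_E=2, N_F=1, N_Y=4, L=7
Step 2: N_E=8, N_F=2, N_Y=2, L=12
Step 3: N_E=18, N_F=8, N_Y=4, L=30

Answer: 30


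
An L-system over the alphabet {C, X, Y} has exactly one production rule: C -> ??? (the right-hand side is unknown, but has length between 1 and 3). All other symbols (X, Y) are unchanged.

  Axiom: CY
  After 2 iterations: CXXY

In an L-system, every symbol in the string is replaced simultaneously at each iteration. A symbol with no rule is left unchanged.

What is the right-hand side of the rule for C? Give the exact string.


Trying C -> CX:
  Step 0: CY
  Step 1: CXY
  Step 2: CXXY
Matches the given result.

Answer: CX


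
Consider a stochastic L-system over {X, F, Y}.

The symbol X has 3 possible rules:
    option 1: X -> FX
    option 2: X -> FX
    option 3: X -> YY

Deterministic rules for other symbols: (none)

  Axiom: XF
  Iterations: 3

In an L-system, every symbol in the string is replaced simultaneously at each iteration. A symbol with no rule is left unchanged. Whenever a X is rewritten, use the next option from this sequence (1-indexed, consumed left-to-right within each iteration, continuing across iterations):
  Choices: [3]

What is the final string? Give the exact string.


Step 0: XF
Step 1: YYF  (used choices [3])
Step 2: YYF  (used choices [])
Step 3: YYF  (used choices [])

Answer: YYF


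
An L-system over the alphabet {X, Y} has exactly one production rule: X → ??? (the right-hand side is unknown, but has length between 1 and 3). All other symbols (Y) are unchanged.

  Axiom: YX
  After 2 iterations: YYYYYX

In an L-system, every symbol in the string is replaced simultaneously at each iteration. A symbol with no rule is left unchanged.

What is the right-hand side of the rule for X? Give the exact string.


Answer: YYX

Derivation:
Trying X → YYX:
  Step 0: YX
  Step 1: YYYX
  Step 2: YYYYYX
Matches the given result.


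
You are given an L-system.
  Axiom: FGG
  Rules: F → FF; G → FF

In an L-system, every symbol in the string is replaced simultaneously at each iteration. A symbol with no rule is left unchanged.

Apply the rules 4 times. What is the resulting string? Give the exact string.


Step 0: FGG
Step 1: FFFFFF
Step 2: FFFFFFFFFFFF
Step 3: FFFFFFFFFFFFFFFFFFFFFFFF
Step 4: FFFFFFFFFFFFFFFFFFFFFFFFFFFFFFFFFFFFFFFFFFFFFFFF

Answer: FFFFFFFFFFFFFFFFFFFFFFFFFFFFFFFFFFFFFFFFFFFFFFFF


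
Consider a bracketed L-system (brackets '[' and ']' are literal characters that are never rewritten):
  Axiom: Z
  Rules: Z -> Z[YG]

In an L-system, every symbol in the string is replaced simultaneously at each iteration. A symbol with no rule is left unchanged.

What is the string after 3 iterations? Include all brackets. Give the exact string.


Step 0: Z
Step 1: Z[YG]
Step 2: Z[YG][YG]
Step 3: Z[YG][YG][YG]

Answer: Z[YG][YG][YG]


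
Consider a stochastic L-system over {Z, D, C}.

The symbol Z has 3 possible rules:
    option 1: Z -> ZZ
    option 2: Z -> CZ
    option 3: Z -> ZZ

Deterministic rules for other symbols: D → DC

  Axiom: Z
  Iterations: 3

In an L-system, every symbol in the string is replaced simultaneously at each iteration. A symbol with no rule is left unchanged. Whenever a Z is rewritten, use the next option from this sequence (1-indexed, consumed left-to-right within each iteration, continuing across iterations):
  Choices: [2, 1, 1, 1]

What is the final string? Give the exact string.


Step 0: Z
Step 1: CZ  (used choices [2])
Step 2: CZZ  (used choices [1])
Step 3: CZZZZ  (used choices [1, 1])

Answer: CZZZZ


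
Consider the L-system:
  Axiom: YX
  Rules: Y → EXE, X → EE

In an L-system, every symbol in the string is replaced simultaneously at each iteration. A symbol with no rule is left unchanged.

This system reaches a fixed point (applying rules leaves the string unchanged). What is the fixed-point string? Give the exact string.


Answer: EEEEEE

Derivation:
Step 0: YX
Step 1: EXEEE
Step 2: EEEEEE
Step 3: EEEEEE  (unchanged — fixed point at step 2)


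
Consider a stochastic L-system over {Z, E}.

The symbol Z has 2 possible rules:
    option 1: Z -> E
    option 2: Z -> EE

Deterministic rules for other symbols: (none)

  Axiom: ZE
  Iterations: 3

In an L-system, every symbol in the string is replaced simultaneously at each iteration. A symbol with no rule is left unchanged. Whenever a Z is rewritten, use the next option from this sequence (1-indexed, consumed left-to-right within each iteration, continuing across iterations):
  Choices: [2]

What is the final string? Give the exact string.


Step 0: ZE
Step 1: EEE  (used choices [2])
Step 2: EEE  (used choices [])
Step 3: EEE  (used choices [])

Answer: EEE


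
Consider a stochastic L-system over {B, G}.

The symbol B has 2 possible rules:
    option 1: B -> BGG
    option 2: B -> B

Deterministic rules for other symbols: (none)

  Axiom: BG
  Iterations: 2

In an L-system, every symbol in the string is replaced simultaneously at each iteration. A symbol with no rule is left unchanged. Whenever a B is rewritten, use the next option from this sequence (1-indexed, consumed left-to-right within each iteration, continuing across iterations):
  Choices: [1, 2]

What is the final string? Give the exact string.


Step 0: BG
Step 1: BGGG  (used choices [1])
Step 2: BGGG  (used choices [2])

Answer: BGGG


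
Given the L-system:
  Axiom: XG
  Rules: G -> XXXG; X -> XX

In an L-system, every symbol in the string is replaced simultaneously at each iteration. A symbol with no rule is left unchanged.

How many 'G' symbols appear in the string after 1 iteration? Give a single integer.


Step 0: XG  (1 'G')
Step 1: XXXXXG  (1 'G')

Answer: 1


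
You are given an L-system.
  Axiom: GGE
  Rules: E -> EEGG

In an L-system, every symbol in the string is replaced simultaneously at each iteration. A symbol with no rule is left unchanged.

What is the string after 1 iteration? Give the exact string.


Step 0: GGE
Step 1: GGEEGG

Answer: GGEEGG


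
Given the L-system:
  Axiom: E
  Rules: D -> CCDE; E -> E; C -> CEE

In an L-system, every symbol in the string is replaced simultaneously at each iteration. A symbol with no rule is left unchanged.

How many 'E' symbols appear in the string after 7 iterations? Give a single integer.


Step 0: E  (1 'E')
Step 1: E  (1 'E')
Step 2: E  (1 'E')
Step 3: E  (1 'E')
Step 4: E  (1 'E')
Step 5: E  (1 'E')
Step 6: E  (1 'E')
Step 7: E  (1 'E')

Answer: 1


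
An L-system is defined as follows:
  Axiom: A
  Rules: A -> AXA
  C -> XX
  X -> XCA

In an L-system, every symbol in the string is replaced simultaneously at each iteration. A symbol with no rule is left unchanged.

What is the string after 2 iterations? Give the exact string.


Answer: AXAXCAAXA

Derivation:
Step 0: A
Step 1: AXA
Step 2: AXAXCAAXA


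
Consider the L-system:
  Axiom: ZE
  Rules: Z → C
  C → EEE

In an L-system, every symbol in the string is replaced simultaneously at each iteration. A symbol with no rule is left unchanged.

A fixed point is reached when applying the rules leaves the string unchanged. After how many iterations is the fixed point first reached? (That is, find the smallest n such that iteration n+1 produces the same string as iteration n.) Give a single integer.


Answer: 2

Derivation:
Step 0: ZE
Step 1: CE
Step 2: EEEE
Step 3: EEEE  (unchanged — fixed point at step 2)


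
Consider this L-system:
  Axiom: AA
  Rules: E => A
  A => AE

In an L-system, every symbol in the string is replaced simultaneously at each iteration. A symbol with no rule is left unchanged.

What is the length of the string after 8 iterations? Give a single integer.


Step 0: length = 2
Step 1: length = 4
Step 2: length = 6
Step 3: length = 10
Step 4: length = 16
Step 5: length = 26
Step 6: length = 42
Step 7: length = 68
Step 8: length = 110

Answer: 110


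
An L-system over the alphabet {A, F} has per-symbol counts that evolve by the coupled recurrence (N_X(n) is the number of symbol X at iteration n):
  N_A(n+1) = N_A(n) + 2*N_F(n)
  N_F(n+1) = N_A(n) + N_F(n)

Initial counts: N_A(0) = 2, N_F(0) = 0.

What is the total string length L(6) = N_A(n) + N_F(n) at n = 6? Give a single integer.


Answer: 338

Derivation:
Step 0: N_A=2, N_F=0, L=2
Step 1: N_A=2, N_F=2, L=4
Step 2: N_A=6, N_F=4, L=10
Step 3: N_A=14, N_F=10, L=24
Step 4: N_A=34, N_F=24, L=58
Step 5: N_A=82, N_F=58, L=140
Step 6: N_A=198, N_F=140, L=338


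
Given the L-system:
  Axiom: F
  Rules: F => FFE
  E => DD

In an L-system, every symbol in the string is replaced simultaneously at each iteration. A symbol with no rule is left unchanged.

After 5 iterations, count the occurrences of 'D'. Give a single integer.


Answer: 30

Derivation:
Step 0: F  (0 'D')
Step 1: FFE  (0 'D')
Step 2: FFEFFEDD  (2 'D')
Step 3: FFEFFEDDFFEFFEDDDD  (6 'D')
Step 4: FFEFFEDDFFEFFEDDDDFFEFFEDDFFEFFEDDDDDD  (14 'D')
Step 5: FFEFFEDDFFEFFEDDDDFFEFFEDDFFEFFEDDDDDDFFEFFEDDFFEFFEDDDDFFEFFEDDFFEFFEDDDDDDDD  (30 'D')


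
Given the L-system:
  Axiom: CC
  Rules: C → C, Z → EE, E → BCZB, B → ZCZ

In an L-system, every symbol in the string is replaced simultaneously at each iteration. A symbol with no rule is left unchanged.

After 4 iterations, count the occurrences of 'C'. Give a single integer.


Step 0: CC  (2 'C')
Step 1: CC  (2 'C')
Step 2: CC  (2 'C')
Step 3: CC  (2 'C')
Step 4: CC  (2 'C')

Answer: 2


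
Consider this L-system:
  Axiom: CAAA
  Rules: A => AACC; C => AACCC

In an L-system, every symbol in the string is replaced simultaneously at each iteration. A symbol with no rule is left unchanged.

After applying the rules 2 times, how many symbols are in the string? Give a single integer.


Answer: 77

Derivation:
Step 0: length = 4
Step 1: length = 17
Step 2: length = 77


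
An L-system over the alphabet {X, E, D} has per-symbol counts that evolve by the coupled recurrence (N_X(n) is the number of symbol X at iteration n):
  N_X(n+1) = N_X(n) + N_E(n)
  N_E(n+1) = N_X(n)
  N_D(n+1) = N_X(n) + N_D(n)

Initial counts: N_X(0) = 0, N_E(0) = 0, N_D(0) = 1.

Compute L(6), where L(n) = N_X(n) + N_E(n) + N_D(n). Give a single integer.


Step 0: N_X=0, N_E=0, N_D=1, L=1
Step 1: N_X=0, N_E=0, N_D=1, L=1
Step 2: N_X=0, N_E=0, N_D=1, L=1
Step 3: N_X=0, N_E=0, N_D=1, L=1
Step 4: N_X=0, N_E=0, N_D=1, L=1
Step 5: N_X=0, N_E=0, N_D=1, L=1
Step 6: N_X=0, N_E=0, N_D=1, L=1

Answer: 1


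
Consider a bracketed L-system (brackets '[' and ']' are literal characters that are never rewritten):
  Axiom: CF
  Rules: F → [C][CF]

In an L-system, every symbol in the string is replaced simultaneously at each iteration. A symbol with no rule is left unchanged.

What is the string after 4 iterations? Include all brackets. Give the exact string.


Step 0: CF
Step 1: C[C][CF]
Step 2: C[C][C[C][CF]]
Step 3: C[C][C[C][C[C][CF]]]
Step 4: C[C][C[C][C[C][C[C][CF]]]]

Answer: C[C][C[C][C[C][C[C][CF]]]]


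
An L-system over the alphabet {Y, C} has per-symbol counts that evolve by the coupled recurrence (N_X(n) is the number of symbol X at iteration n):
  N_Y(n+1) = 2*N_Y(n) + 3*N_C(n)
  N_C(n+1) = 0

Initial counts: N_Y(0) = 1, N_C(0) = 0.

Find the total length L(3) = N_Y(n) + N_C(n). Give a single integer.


Step 0: N_Y=1, N_C=0, L=1
Step 1: N_Y=2, N_C=0, L=2
Step 2: N_Y=4, N_C=0, L=4
Step 3: N_Y=8, N_C=0, L=8

Answer: 8


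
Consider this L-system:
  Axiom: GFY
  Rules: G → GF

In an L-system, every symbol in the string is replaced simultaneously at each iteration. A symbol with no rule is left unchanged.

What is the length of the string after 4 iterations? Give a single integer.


Step 0: length = 3
Step 1: length = 4
Step 2: length = 5
Step 3: length = 6
Step 4: length = 7

Answer: 7


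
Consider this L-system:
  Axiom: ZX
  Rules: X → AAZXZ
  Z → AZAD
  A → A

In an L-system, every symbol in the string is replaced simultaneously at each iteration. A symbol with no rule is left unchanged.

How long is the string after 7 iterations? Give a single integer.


Answer: 177

Derivation:
Step 0: length = 2
Step 1: length = 9
Step 2: length = 22
Step 3: length = 41
Step 4: length = 66
Step 5: length = 97
Step 6: length = 134
Step 7: length = 177


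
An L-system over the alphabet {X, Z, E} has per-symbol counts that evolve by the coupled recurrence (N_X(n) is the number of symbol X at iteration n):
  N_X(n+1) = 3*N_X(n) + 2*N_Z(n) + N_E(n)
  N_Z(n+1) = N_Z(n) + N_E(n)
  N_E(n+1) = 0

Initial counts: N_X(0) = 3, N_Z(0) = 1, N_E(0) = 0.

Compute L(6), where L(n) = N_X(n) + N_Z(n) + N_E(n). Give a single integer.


Answer: 2916

Derivation:
Step 0: N_X=3, N_Z=1, N_E=0, L=4
Step 1: N_X=11, N_Z=1, N_E=0, L=12
Step 2: N_X=35, N_Z=1, N_E=0, L=36
Step 3: N_X=107, N_Z=1, N_E=0, L=108
Step 4: N_X=323, N_Z=1, N_E=0, L=324
Step 5: N_X=971, N_Z=1, N_E=0, L=972
Step 6: N_X=2915, N_Z=1, N_E=0, L=2916


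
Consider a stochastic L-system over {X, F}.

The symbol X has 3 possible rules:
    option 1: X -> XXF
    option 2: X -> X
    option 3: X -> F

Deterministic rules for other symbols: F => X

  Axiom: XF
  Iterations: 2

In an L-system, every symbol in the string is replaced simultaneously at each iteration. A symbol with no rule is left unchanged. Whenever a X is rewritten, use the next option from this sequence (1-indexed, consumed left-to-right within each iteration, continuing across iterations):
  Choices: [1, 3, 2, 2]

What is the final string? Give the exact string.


Answer: FXXX

Derivation:
Step 0: XF
Step 1: XXFX  (used choices [1])
Step 2: FXXX  (used choices [3, 2, 2])


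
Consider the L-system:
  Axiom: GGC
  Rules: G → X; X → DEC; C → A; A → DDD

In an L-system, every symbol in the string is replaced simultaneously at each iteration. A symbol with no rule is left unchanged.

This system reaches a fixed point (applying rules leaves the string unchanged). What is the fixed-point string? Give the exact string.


Step 0: GGC
Step 1: XXA
Step 2: DECDECDDD
Step 3: DEADEADDD
Step 4: DEDDDDEDDDDDD
Step 5: DEDDDDEDDDDDD  (unchanged — fixed point at step 4)

Answer: DEDDDDEDDDDDD


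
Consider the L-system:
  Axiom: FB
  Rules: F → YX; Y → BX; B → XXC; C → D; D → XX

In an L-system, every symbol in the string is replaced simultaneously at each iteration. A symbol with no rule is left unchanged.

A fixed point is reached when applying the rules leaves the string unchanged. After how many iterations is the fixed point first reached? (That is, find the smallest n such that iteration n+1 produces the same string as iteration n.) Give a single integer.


Step 0: FB
Step 1: YXXXC
Step 2: BXXXXD
Step 3: XXCXXXXXX
Step 4: XXDXXXXXX
Step 5: XXXXXXXXXX
Step 6: XXXXXXXXXX  (unchanged — fixed point at step 5)

Answer: 5


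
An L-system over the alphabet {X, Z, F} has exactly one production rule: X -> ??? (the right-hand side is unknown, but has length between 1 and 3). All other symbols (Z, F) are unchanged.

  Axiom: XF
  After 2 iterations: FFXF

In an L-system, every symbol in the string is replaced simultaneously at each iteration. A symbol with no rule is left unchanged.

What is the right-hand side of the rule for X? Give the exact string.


Trying X -> FX:
  Step 0: XF
  Step 1: FXF
  Step 2: FFXF
Matches the given result.

Answer: FX


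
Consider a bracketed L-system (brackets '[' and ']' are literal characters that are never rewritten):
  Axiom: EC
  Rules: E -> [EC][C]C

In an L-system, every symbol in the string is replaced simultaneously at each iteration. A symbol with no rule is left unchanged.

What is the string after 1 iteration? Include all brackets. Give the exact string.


Step 0: EC
Step 1: [EC][C]CC

Answer: [EC][C]CC


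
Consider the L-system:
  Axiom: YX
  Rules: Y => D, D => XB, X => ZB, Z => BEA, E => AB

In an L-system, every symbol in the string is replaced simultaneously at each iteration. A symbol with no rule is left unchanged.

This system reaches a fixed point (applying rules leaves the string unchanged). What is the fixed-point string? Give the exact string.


Answer: BABABBBABAB

Derivation:
Step 0: YX
Step 1: DZB
Step 2: XBBEAB
Step 3: ZBBBABAB
Step 4: BEABBBABAB
Step 5: BABABBBABAB
Step 6: BABABBBABAB  (unchanged — fixed point at step 5)


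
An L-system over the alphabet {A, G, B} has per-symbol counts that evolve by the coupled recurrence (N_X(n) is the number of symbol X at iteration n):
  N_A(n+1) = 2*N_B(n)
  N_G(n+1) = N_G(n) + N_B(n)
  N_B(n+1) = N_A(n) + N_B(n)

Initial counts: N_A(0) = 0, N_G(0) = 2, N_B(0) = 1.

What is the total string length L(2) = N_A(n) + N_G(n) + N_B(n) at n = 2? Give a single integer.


Step 0: N_A=0, N_G=2, N_B=1, L=3
Step 1: N_A=2, N_G=3, N_B=1, L=6
Step 2: N_A=2, N_G=4, N_B=3, L=9

Answer: 9


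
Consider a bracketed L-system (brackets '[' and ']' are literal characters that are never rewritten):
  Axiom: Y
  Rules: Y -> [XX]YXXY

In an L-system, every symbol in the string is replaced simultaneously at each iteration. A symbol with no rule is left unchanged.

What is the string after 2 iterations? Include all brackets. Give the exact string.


Step 0: Y
Step 1: [XX]YXXY
Step 2: [XX][XX]YXXYXX[XX]YXXY

Answer: [XX][XX]YXXYXX[XX]YXXY
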